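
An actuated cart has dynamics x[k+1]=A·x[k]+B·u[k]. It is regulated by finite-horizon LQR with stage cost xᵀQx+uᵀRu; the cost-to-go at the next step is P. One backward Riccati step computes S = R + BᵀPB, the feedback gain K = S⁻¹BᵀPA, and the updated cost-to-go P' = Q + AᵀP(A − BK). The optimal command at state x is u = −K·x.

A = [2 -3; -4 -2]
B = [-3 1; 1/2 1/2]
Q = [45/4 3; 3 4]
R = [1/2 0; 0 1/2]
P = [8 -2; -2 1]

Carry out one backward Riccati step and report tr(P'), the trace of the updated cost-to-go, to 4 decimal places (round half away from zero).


BᵀP = [-25.0000 6.5000; 7.0000 -1.5000]
S = R + BᵀPB = [1/2 0; 0 1/2] + [78.2500 -21.7500; -21.7500 6.2500] = [78.7500 -21.7500; -21.7500 6.7500]
BᵀPA = [-76.0000 62.0000; 20.0000 -18.0000]
K = S⁻¹·BᵀPA = [-1.3333 0.4615; -1.3333 -1.1795]
A−BK = [-0.6667 -0.4359; -2.6667 -1.6410]
AᵀP(A−BK) = [5.3333 2.6667; 2.6667 2.1538]
P' = Q + AᵀP(A−BK) = [16.5833 5.6667; 5.6667 6.1538]
tr(P') = 22.7372

22.7372


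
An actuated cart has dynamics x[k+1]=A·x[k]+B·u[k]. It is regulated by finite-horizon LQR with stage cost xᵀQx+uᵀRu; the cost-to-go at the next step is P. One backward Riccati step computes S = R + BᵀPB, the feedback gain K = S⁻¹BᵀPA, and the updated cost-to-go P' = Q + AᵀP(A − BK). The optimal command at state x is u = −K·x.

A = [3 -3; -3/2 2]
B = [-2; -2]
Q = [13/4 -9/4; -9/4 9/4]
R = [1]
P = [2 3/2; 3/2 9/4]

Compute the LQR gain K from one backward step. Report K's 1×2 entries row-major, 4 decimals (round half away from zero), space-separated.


-0.3250 0.2000

BᵀP = [-7.0000 -7.5000]
S = R + BᵀPB = [1] + [29.0000] = [30.0000]
BᵀPA = [-9.7500 6.0000]
K = S⁻¹·BᵀPA = [-0.3250 0.2000]
A−BK = [2.3500 -2.6000; -2.1500 2.4000]
AᵀP(A−BK) = [6.3938 -7.0500; -7.0500 7.8000]
P' = Q + AᵀP(A−BK) = [9.6438 -9.3000; -9.3000 10.0500]
tr(P') = 19.6938


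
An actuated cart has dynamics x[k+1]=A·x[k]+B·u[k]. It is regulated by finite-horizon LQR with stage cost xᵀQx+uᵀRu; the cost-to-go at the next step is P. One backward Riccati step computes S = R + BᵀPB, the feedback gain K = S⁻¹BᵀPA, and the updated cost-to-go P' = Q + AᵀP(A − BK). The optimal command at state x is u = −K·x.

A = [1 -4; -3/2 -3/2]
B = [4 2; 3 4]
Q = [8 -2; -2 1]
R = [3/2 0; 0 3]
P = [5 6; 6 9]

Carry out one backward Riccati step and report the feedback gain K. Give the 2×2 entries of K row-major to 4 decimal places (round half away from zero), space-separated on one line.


0.2329 -0.8398 -0.3924 0.1032

BᵀP = [38.0000 51.0000; 34.0000 48.0000]
S = R + BᵀPB = [3/2 0; 0 3] + [305.0000 280.0000; 280.0000 260.0000] = [306.5000 280.0000; 280.0000 263.0000]
BᵀPA = [-38.5000 -228.5000; -38.0000 -208.0000]
K = S⁻¹·BᵀPA = [0.2329 -0.8398; -0.3924 0.1032]
A−BK = [0.8534 -0.8473; -0.6290 0.6066]
AᵀP(A−BK) = [1.3040 -1.1604; -1.1604 1.8233]
P' = Q + AᵀP(A−BK) = [9.3040 -3.1604; -3.1604 2.8233]
tr(P') = 12.1273


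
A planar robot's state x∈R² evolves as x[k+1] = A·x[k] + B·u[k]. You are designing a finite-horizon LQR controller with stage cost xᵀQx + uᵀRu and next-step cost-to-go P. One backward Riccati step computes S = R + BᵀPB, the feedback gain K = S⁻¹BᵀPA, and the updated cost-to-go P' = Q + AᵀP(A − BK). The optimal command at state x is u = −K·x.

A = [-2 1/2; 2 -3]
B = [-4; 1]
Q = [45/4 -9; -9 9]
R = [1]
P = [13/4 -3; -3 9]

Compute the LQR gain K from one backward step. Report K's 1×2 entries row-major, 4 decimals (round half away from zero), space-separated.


0.8605 -0.8256

BᵀP = [-16.0000 21.0000]
S = R + BᵀPB = [1] + [85.0000] = [86.0000]
BᵀPA = [74.0000 -71.0000]
K = S⁻¹·BᵀPA = [0.8605 -0.8256]
A−BK = [1.4419 -2.8023; 1.1395 -2.1744]
AᵀP(A−BK) = [9.3256 -17.1570; -17.1570 32.1962]
P' = Q + AᵀP(A−BK) = [20.5756 -26.1570; -26.1570 41.1962]
tr(P') = 61.7718


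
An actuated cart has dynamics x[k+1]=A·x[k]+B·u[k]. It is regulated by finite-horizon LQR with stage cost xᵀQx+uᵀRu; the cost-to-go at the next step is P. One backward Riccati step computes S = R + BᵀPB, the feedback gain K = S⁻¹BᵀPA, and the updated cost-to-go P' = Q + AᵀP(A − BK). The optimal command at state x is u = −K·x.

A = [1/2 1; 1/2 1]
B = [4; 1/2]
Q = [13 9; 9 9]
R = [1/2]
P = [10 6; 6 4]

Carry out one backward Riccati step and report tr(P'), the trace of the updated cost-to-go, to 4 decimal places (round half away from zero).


BᵀP = [43.0000 26.0000]
S = R + BᵀPB = [1/2] + [185.0000] = [185.5000]
BᵀPA = [34.5000 69.0000]
K = S⁻¹·BᵀPA = [0.1860 0.3720]
A−BK = [-0.2439 -0.4879; 0.4070 0.8140]
AᵀP(A−BK) = [0.0836 0.1671; 0.1671 0.3342]
P' = Q + AᵀP(A−BK) = [13.0836 9.1671; 9.1671 9.3342]
tr(P') = 22.4178

22.4178


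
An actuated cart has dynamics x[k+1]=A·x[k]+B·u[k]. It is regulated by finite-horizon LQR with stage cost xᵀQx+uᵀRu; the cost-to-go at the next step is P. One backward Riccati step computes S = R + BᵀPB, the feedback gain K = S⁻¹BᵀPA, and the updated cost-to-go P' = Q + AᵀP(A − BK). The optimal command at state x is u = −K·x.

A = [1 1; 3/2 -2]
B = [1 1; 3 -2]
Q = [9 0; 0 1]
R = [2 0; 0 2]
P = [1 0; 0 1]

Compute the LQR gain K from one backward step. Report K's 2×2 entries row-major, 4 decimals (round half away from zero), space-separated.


BᵀP = [1.0000 3.0000; 1.0000 -2.0000]
S = R + BᵀPB = [2 0; 0 2] + [10.0000 -5.0000; -5.0000 5.0000] = [12.0000 -5.0000; -5.0000 7.0000]
BᵀPA = [5.5000 -5.0000; -2.0000 5.0000]
K = S⁻¹·BᵀPA = [0.4831 -0.1695; 0.0593 0.5932]
A−BK = [0.4576 0.5763; 0.1695 -0.3051]
AᵀP(A−BK) = [0.7119 0.1186; 0.1186 1.1864]
P' = Q + AᵀP(A−BK) = [9.7119 0.1186; 0.1186 2.1864]
tr(P') = 11.8983

0.4831 -0.1695 0.0593 0.5932


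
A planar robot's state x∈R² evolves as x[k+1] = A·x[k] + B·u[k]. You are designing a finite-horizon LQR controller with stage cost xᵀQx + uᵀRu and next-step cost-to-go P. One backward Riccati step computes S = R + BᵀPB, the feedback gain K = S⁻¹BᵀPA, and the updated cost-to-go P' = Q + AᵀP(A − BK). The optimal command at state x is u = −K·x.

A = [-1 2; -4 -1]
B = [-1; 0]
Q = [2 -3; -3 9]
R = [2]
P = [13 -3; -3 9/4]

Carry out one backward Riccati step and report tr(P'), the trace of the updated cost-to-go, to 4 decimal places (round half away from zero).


46.1167

BᵀP = [-13.0000 3.0000]
S = R + BᵀPB = [2] + [13.0000] = [15.0000]
BᵀPA = [1.0000 -29.0000]
K = S⁻¹·BᵀPA = [0.0667 -1.9333]
A−BK = [-0.9333 0.0667; -4.0000 -1.0000]
AᵀP(A−BK) = [24.9333 5.9333; 5.9333 10.1833]
P' = Q + AᵀP(A−BK) = [26.9333 2.9333; 2.9333 19.1833]
tr(P') = 46.1167


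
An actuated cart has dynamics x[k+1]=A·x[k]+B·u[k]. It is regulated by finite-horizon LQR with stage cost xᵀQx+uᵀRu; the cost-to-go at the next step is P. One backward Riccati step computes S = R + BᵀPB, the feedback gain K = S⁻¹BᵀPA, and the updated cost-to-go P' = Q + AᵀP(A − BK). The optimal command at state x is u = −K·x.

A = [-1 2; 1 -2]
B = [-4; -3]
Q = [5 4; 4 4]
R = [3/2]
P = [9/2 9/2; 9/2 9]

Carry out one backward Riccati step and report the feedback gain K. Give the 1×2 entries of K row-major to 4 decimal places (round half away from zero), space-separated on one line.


-0.0514 0.1029

BᵀP = [-31.5000 -45.0000]
S = R + BᵀPB = [3/2] + [261.0000] = [262.5000]
BᵀPA = [-13.5000 27.0000]
K = S⁻¹·BᵀPA = [-0.0514 0.1029]
A−BK = [-1.2057 2.4114; 0.8457 -1.6914]
AᵀP(A−BK) = [3.8057 -7.6114; -7.6114 15.2229]
P' = Q + AᵀP(A−BK) = [8.8057 -3.6114; -3.6114 19.2229]
tr(P') = 28.0286


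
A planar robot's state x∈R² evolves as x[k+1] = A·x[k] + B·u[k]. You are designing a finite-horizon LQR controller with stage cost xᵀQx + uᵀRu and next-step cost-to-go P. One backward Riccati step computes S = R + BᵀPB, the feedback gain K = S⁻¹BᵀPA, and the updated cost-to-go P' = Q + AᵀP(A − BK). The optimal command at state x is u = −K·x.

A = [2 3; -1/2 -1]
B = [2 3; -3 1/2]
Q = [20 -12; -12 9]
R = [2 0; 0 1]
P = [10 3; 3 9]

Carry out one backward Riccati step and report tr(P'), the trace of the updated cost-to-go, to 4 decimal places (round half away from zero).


30.2541

BᵀP = [11.0000 -21.0000; 31.5000 13.5000]
S = R + BᵀPB = [2 0; 0 1] + [85.0000 22.5000; 22.5000 101.2500] = [87.0000 22.5000; 22.5000 102.2500]
BᵀPA = [32.5000 54.0000; 56.2500 81.0000]
K = S⁻¹·BᵀPA = [0.2452 0.4409; 0.4962 0.6952]
A−BK = [0.0210 0.0327; -0.0123 -0.0249]
AᵀP(A−BK) = [0.3707 0.5680; 0.5680 0.8834]
P' = Q + AᵀP(A−BK) = [20.3707 -11.4320; -11.4320 9.8834]
tr(P') = 30.2541


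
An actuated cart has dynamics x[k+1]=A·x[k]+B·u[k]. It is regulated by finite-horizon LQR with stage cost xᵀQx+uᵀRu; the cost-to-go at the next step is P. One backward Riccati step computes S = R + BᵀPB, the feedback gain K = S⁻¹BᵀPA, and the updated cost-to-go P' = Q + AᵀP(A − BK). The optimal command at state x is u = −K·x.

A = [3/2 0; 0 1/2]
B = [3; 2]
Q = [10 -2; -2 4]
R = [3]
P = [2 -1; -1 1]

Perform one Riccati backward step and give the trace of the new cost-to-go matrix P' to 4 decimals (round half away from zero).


BᵀP = [4.0000 -1.0000]
S = R + BᵀPB = [3] + [10.0000] = [13.0000]
BᵀPA = [6.0000 -0.5000]
K = S⁻¹·BᵀPA = [0.4615 -0.0385]
A−BK = [0.1154 0.1154; -0.9231 0.5769]
AᵀP(A−BK) = [1.7308 -0.5192; -0.5192 0.2308]
P' = Q + AᵀP(A−BK) = [11.7308 -2.5192; -2.5192 4.2308]
tr(P') = 15.9615

15.9615


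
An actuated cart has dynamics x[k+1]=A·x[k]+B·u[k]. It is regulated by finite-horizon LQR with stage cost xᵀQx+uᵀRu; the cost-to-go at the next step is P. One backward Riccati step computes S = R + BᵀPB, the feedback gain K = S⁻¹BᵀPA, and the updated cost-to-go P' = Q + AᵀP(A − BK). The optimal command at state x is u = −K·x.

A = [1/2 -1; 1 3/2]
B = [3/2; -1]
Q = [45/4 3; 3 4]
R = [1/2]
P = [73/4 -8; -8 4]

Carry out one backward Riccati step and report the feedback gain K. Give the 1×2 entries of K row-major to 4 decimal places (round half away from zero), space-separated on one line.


0.0243 -0.8535

BᵀP = [35.3750 -16.0000]
S = R + BᵀPB = [1/2] + [69.0625] = [69.5625]
BᵀPA = [1.6875 -59.3750]
K = S⁻¹·BᵀPA = [0.0243 -0.8535]
A−BK = [0.4636 0.2803; 1.0243 0.6465]
AᵀP(A−BK) = [0.5216 0.3154; 0.3154 0.5705]
P' = Q + AᵀP(A−BK) = [11.7716 3.3154; 3.3154 4.5705]
tr(P') = 16.3421


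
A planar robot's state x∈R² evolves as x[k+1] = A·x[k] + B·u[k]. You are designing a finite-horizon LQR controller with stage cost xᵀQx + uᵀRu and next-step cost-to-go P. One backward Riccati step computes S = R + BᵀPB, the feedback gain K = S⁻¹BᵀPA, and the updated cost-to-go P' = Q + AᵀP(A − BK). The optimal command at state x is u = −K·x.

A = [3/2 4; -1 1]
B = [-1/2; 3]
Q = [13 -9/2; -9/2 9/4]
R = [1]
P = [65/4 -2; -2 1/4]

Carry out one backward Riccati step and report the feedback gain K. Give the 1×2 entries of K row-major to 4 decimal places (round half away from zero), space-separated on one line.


BᵀP = [-14.1250 1.7500]
S = R + BᵀPB = [1] + [12.3125] = [13.3125]
BᵀPA = [-22.9375 -54.7500]
K = S⁻¹·BᵀPA = [-1.7230 -4.1127]
A−BK = [0.6385 1.9437; 4.1690 13.3380]
AᵀP(A−BK) = [3.2911 7.9155; 7.9155 19.0810]
P' = Q + AᵀP(A−BK) = [16.2911 3.4155; 3.4155 21.3310]
tr(P') = 37.6221

-1.7230 -4.1127


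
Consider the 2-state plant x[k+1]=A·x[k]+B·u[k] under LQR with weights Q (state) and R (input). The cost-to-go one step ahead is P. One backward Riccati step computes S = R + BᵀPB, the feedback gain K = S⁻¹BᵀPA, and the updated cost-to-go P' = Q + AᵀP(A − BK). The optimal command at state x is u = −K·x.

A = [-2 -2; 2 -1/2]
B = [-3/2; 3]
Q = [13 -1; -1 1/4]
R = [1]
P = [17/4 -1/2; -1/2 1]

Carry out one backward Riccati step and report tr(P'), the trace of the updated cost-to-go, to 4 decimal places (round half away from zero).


BᵀP = [-7.8750 3.7500]
S = R + BᵀPB = [1] + [23.0625] = [24.0625]
BᵀPA = [23.2500 13.8750]
K = S⁻¹·BᵀPA = [0.9662 0.5766]
A−BK = [-0.5506 -1.1351; -0.8987 -2.2299]
AᵀP(A−BK) = [2.5351 4.0935; 4.0935 8.2494]
P' = Q + AᵀP(A−BK) = [15.5351 3.0935; 3.0935 8.4994]
tr(P') = 24.0344

24.0344


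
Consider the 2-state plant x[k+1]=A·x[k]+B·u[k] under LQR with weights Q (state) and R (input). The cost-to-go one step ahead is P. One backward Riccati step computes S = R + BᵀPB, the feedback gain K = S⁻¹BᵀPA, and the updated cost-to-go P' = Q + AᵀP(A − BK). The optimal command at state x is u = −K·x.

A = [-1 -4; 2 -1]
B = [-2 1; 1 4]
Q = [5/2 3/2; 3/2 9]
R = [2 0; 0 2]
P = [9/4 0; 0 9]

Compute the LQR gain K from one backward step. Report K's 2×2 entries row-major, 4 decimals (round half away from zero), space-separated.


0.5771 1.3949 0.3479 -0.5999

BᵀP = [-4.5000 9.0000; 2.2500 36.0000]
S = R + BᵀPB = [2 0; 0 2] + [18.0000 31.5000; 31.5000 146.2500] = [20.0000 31.5000; 31.5000 148.2500]
BᵀPA = [22.5000 9.0000; 69.7500 -45.0000]
K = S⁻¹·BᵀPA = [0.5771 1.3949; 0.3479 -0.5999]
A−BK = [-0.1936 -0.6103; 0.0314 0.0048]
AᵀP(A−BK) = [1.0014 1.4599; 1.4599 5.4495]
P' = Q + AᵀP(A−BK) = [3.5014 2.9599; 2.9599 14.4495]
tr(P') = 17.9509


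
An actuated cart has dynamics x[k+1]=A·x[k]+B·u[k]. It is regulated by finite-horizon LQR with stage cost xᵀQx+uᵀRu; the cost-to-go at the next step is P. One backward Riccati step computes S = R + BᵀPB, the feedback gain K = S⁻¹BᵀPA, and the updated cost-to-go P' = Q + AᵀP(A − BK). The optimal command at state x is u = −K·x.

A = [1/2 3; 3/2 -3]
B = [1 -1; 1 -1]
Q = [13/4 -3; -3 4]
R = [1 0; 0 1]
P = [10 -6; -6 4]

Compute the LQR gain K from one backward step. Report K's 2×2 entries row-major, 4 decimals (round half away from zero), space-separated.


-0.2000 3.6000 0.2000 -3.6000

BᵀP = [4.0000 -2.0000; -4.0000 2.0000]
S = R + BᵀPB = [1 0; 0 1] + [2.0000 -2.0000; -2.0000 2.0000] = [3.0000 -2.0000; -2.0000 3.0000]
BᵀPA = [-1.0000 18.0000; 1.0000 -18.0000]
K = S⁻¹·BᵀPA = [-0.2000 3.6000; 0.2000 -3.6000]
A−BK = [0.9000 -4.2000; 1.9000 -10.2000]
AᵀP(A−BK) = [2.1000 -13.8000; -13.8000 104.4000]
P' = Q + AᵀP(A−BK) = [5.3500 -16.8000; -16.8000 108.4000]
tr(P') = 113.7500


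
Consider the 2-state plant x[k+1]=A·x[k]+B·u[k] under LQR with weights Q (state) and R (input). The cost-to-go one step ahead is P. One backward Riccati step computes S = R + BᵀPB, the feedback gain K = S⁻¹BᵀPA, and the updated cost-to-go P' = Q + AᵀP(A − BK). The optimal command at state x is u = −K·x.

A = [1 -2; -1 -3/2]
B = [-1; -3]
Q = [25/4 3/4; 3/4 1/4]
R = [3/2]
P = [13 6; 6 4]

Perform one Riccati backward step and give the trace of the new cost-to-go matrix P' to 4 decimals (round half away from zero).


14.9740

BᵀP = [-31.0000 -18.0000]
S = R + BᵀPB = [3/2] + [85.0000] = [86.5000]
BᵀPA = [-13.0000 89.0000]
K = S⁻¹·BᵀPA = [-0.1503 1.0289]
A−BK = [0.8497 -0.9711; -1.4509 1.5867]
AᵀP(A−BK) = [3.0462 -3.6243; -3.6243 5.4277]
P' = Q + AᵀP(A−BK) = [9.2962 -2.8743; -2.8743 5.6777]
tr(P') = 14.9740


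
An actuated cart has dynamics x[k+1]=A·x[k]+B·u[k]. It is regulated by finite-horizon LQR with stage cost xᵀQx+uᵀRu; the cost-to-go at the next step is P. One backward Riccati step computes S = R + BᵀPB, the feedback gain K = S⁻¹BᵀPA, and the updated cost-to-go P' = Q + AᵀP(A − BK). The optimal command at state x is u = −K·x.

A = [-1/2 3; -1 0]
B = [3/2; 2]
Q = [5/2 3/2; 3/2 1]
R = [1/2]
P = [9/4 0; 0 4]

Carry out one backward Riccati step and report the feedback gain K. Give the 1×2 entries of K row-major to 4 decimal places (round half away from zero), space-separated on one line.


-0.4493 0.4696

BᵀP = [3.3750 8.0000]
S = R + BᵀPB = [1/2] + [21.0625] = [21.5625]
BᵀPA = [-9.6875 10.1250]
K = S⁻¹·BᵀPA = [-0.4493 0.4696]
A−BK = [0.1739 2.2957; -0.1014 -0.9391]
AᵀP(A−BK) = [0.2101 1.1739; 1.1739 15.4957]
P' = Q + AᵀP(A−BK) = [2.7101 2.6739; 2.6739 16.4957]
tr(P') = 19.2058


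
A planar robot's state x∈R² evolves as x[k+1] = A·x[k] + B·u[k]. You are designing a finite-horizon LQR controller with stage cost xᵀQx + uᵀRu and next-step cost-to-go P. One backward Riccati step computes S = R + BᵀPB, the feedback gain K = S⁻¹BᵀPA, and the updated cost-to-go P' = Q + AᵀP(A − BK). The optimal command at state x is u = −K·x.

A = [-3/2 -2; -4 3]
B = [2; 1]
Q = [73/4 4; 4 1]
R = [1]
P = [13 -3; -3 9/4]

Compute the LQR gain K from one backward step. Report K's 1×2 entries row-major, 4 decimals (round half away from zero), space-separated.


-0.4509 -1.3237

BᵀP = [23.0000 -3.7500]
S = R + BᵀPB = [1] + [42.2500] = [43.2500]
BᵀPA = [-19.5000 -57.2500]
K = S⁻¹·BᵀPA = [-0.4509 -1.3237]
A−BK = [-0.5983 0.6474; -3.5491 4.3237]
AᵀP(A−BK) = [20.4581 -24.3121; -24.3121 32.4682]
P' = Q + AᵀP(A−BK) = [38.7081 -20.3121; -20.3121 33.4682]
tr(P') = 72.1763


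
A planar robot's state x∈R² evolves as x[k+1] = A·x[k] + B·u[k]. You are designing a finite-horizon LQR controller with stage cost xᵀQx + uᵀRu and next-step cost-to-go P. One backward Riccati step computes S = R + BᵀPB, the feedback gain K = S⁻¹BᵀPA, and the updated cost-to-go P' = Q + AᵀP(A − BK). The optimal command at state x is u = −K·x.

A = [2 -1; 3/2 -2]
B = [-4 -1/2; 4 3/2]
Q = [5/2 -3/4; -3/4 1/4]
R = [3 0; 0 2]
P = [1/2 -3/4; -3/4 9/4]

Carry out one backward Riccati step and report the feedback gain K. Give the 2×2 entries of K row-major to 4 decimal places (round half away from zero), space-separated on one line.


BᵀP = [-5.0000 12.0000; -1.3750 3.7500]
S = R + BᵀPB = [3 0; 0 2] + [68.0000 20.5000; 20.5000 6.3125] = [71.0000 20.5000; 20.5000 8.3125]
BᵀPA = [8.0000 -19.0000; 2.8750 -6.1250]
K = S⁻¹·BᵀPA = [0.0445 -0.1905; 0.2361 -0.2670]
A−BK = [2.2961 -1.8955; 0.9678 -0.8374]
AᵀP(A−BK) = [1.5277 -1.3333; -1.3333 1.2449]
P' = Q + AᵀP(A−BK) = [4.0277 -2.0833; -2.0833 1.4949]
tr(P') = 5.5225

0.0445 -0.1905 0.2361 -0.2670


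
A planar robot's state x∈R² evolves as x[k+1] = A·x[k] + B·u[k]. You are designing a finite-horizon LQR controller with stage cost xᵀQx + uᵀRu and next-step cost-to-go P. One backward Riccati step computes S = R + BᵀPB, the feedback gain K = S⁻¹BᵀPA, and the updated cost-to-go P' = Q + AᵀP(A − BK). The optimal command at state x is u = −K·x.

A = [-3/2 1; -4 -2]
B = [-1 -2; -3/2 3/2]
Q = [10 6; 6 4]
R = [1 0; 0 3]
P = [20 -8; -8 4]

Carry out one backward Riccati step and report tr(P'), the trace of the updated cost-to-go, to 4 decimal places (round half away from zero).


BᵀP = [-8.0000 2.0000; -52.0000 22.0000]
S = R + BᵀPB = [1 0; 0 3] + [5.0000 19.0000; 19.0000 137.0000] = [6.0000 19.0000; 19.0000 140.0000]
BᵀPA = [4.0000 -12.0000; -10.0000 -96.0000]
K = S⁻¹·BᵀPA = [1.5658 0.3006; -0.2839 -0.7265]
A−BK = [-0.5021 -0.1524; -1.2255 -0.4593]
AᵀP(A−BK) = [3.8977 1.5324; 1.5324 1.8622]
P' = Q + AᵀP(A−BK) = [13.8977 7.5324; 7.5324 5.8622]
tr(P') = 19.7599

19.7599


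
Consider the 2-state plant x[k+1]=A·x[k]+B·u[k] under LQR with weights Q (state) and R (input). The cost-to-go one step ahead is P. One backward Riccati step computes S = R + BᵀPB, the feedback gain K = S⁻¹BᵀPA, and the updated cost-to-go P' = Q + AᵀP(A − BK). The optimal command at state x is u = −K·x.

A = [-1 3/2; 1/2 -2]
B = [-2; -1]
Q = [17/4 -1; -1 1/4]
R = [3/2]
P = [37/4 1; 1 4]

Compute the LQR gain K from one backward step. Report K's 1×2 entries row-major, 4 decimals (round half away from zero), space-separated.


0.3548 -0.3710

BᵀP = [-19.5000 -6.0000]
S = R + BᵀPB = [3/2] + [45.0000] = [46.5000]
BᵀPA = [16.5000 -17.2500]
K = S⁻¹·BᵀPA = [0.3548 -0.3710]
A−BK = [-0.2903 0.7581; 0.8548 -2.3710]
AᵀP(A−BK) = [3.3952 -9.0040; -9.0040 24.4133]
P' = Q + AᵀP(A−BK) = [7.6452 -10.0040; -10.0040 24.6633]
tr(P') = 32.3085


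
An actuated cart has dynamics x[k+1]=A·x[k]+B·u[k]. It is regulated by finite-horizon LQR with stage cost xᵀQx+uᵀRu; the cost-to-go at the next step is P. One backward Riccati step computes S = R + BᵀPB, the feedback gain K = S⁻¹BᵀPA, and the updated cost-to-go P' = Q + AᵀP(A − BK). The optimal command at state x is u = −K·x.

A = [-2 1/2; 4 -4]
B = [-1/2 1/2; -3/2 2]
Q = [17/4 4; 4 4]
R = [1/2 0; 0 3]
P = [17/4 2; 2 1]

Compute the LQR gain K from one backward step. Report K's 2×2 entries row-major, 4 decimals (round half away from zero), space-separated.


BᵀP = [-5.1250 -2.5000; 6.1250 3.0000]
S = R + BᵀPB = [1/2 0; 0 3] + [6.3125 -7.5625; -7.5625 9.0625] = [6.8125 -7.5625; -7.5625 12.0625]
BᵀPA = [0.2500 7.4375; -0.2500 -8.9375]
K = S⁻¹·BᵀPA = [0.0450 0.8856; 0.0075 -0.1857]
A−BK = [-1.9812 1.0356; 4.0525 -2.3002]
AᵀP(A−BK) = [0.9906 -0.5178; -0.5178 0.8161]
P' = Q + AᵀP(A−BK) = [5.2406 3.4822; 3.4822 4.8161]
tr(P') = 10.0568

0.0450 0.8856 0.0075 -0.1857


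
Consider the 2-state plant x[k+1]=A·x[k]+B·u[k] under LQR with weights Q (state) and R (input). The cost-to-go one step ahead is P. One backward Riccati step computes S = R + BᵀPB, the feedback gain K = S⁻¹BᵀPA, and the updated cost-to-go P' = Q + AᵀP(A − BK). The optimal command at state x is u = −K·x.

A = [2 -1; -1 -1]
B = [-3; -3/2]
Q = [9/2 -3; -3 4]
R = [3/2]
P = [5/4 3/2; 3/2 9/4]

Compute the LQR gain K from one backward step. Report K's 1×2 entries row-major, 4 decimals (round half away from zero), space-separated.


BᵀP = [-6.0000 -7.8750]
S = R + BᵀPB = [3/2] + [29.8125] = [31.3125]
BᵀPA = [-4.1250 13.8750]
K = S⁻¹·BᵀPA = [-0.1317 0.4431]
A−BK = [1.6048 0.3293; -1.1976 -0.3353]
AᵀP(A−BK) = [0.7066 0.0778; 0.0778 0.3518]
P' = Q + AᵀP(A−BK) = [5.2066 -2.9222; -2.9222 4.3518]
tr(P') = 9.5584

-0.1317 0.4431


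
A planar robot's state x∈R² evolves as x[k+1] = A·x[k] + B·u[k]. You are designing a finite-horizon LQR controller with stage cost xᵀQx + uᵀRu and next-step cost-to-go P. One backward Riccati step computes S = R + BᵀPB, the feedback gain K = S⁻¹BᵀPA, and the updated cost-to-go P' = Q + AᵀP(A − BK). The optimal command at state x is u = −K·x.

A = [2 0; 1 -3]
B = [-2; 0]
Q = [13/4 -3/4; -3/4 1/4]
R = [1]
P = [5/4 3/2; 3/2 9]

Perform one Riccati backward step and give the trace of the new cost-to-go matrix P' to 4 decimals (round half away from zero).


80.3333

BᵀP = [-2.5000 -3.0000]
S = R + BᵀPB = [1] + [5.0000] = [6.0000]
BᵀPA = [-8.0000 9.0000]
K = S⁻¹·BᵀPA = [-1.3333 1.5000]
A−BK = [-0.6667 3.0000; 1.0000 -3.0000]
AᵀP(A−BK) = [9.3333 -24.0000; -24.0000 67.5000]
P' = Q + AᵀP(A−BK) = [12.5833 -24.7500; -24.7500 67.7500]
tr(P') = 80.3333


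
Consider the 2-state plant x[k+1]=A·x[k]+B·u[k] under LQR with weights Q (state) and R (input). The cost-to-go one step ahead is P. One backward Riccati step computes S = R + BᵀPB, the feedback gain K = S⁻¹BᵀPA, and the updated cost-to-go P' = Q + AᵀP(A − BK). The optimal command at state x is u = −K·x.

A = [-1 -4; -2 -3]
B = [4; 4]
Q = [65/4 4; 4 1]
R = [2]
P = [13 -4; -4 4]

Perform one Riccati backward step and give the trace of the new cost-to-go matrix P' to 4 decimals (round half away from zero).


27.3459

BᵀP = [36.0000 0.0000]
S = R + BᵀPB = [2] + [144.0000] = [146.0000]
BᵀPA = [-36.0000 -144.0000]
K = S⁻¹·BᵀPA = [-0.2466 -0.9863]
A−BK = [-0.0137 -0.0548; -1.0137 0.9452]
AᵀP(A−BK) = [4.1233 -3.5068; -3.5068 5.9726]
P' = Q + AᵀP(A−BK) = [20.3733 0.4932; 0.4932 6.9726]
tr(P') = 27.3459


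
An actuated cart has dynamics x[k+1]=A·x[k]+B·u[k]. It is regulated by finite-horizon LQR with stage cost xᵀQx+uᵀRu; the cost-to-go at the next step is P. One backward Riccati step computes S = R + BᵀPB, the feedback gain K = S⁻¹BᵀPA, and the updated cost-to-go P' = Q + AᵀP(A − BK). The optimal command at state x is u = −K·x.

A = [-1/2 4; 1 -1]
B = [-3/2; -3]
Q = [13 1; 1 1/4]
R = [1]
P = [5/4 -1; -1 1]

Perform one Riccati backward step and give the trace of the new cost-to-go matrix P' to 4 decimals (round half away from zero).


BᵀP = [1.1250 -1.5000]
S = R + BᵀPB = [1] + [2.8125] = [3.8125]
BᵀPA = [-2.0625 6.0000]
K = S⁻¹·BᵀPA = [-0.5410 1.5738]
A−BK = [-1.3115 6.3607; -0.6230 3.7213]
AᵀP(A−BK) = [1.1967 -4.7541; -4.7541 19.5574]
P' = Q + AᵀP(A−BK) = [14.1967 -3.7541; -3.7541 19.8074]
tr(P') = 34.0041

34.0041


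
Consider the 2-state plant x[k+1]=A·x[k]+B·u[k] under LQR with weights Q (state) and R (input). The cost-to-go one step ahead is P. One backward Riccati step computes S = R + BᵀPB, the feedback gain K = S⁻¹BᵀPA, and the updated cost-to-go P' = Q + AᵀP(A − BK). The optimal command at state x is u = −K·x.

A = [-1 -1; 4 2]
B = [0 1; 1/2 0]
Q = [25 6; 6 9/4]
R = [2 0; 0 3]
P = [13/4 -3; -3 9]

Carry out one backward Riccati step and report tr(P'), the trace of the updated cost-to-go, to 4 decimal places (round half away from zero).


116.7256

BᵀP = [-1.5000 4.5000; 3.2500 -3.0000]
S = R + BᵀPB = [2 0; 0 3] + [2.2500 -1.5000; -1.5000 3.2500] = [4.2500 -1.5000; -1.5000 6.2500]
BᵀPA = [19.5000 10.5000; -15.2500 -9.2500]
K = S⁻¹·BᵀPA = [4.0720 2.1285; -1.4627 -0.9692]
A−BK = [0.4627 -0.0308; 1.9640 0.9357]
AᵀP(A−BK) = [69.5398 36.9640; 36.9640 19.9357]
P' = Q + AᵀP(A−BK) = [94.5398 42.9640; 42.9640 22.1857]
tr(P') = 116.7256


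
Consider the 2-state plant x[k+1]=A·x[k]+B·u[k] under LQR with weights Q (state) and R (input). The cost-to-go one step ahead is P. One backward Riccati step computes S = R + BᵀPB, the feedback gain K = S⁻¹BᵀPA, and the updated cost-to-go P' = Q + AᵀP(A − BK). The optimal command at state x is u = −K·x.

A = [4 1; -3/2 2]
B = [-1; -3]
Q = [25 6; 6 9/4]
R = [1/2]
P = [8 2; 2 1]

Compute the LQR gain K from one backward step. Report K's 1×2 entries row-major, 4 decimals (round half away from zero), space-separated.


-1.6441 -0.8136

BᵀP = [-14.0000 -5.0000]
S = R + BᵀPB = [1/2] + [29.0000] = [29.5000]
BᵀPA = [-48.5000 -24.0000]
K = S⁻¹·BᵀPA = [-1.6441 -0.8136]
A−BK = [2.3559 0.1864; -6.4322 -0.4407]
AᵀP(A−BK) = [26.5127 2.5424; 2.5424 0.4746]
P' = Q + AᵀP(A−BK) = [51.5127 8.5424; 8.5424 2.7246]
tr(P') = 54.2373


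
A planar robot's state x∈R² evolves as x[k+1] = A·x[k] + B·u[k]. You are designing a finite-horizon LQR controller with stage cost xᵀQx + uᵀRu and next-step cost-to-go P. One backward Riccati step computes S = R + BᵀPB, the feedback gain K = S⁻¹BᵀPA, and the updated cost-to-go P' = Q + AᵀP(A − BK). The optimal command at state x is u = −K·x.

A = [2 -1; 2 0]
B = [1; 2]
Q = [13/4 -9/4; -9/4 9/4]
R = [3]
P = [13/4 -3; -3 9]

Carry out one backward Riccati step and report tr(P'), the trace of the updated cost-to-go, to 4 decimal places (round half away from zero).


13.6570

BᵀP = [-2.7500 15.0000]
S = R + BᵀPB = [3] + [27.2500] = [30.2500]
BᵀPA = [24.5000 2.7500]
K = S⁻¹·BᵀPA = [0.8099 0.0909]
A−BK = [1.1901 -1.0909; 0.3802 -0.1818]
AᵀP(A−BK) = [5.1570 -2.7273; -2.7273 3.0000]
P' = Q + AᵀP(A−BK) = [8.4070 -4.9773; -4.9773 5.2500]
tr(P') = 13.6570


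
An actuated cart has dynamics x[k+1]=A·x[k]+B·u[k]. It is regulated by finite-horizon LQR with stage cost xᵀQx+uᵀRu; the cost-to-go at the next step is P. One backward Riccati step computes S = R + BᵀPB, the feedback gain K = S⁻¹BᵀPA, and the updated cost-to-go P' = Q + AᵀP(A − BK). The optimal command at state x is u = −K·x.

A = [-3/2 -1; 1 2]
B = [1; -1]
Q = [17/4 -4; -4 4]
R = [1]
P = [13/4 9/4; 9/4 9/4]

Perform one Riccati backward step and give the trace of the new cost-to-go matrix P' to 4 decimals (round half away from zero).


BᵀP = [1.0000 0.0000]
S = R + BᵀPB = [1] + [1.0000] = [2.0000]
BᵀPA = [-1.5000 -1.0000]
K = S⁻¹·BᵀPA = [-0.7500 -0.5000]
A−BK = [-0.7500 -0.5000; 0.2500 1.5000]
AᵀP(A−BK) = [1.6875 -0.3750; -0.3750 2.7500]
P' = Q + AᵀP(A−BK) = [5.9375 -4.3750; -4.3750 6.7500]
tr(P') = 12.6875

12.6875


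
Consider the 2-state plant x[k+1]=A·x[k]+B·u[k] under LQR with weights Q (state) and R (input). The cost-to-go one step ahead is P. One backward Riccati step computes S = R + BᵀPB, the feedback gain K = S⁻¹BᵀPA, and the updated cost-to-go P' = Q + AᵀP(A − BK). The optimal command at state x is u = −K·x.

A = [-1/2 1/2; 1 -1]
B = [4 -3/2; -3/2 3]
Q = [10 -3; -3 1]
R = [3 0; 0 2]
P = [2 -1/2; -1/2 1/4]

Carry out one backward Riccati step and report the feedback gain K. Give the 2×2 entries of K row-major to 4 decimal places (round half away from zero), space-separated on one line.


-0.0960 0.0960 0.1363 -0.1363

BᵀP = [8.7500 -2.3750; -4.5000 1.5000]
S = R + BᵀPB = [3 0; 0 2] + [38.5625 -20.2500; -20.2500 11.2500] = [41.5625 -20.2500; -20.2500 13.2500]
BᵀPA = [-6.7500 6.7500; 3.7500 -3.7500]
K = S⁻¹·BᵀPA = [-0.0960 0.0960; 0.1363 -0.1363]
A−BK = [0.0884 -0.0884; 0.4471 -0.4471]
AᵀP(A−BK) = [0.0909 -0.0909; -0.0909 0.0909]
P' = Q + AᵀP(A−BK) = [10.0909 -3.0909; -3.0909 1.0909]
tr(P') = 11.1818


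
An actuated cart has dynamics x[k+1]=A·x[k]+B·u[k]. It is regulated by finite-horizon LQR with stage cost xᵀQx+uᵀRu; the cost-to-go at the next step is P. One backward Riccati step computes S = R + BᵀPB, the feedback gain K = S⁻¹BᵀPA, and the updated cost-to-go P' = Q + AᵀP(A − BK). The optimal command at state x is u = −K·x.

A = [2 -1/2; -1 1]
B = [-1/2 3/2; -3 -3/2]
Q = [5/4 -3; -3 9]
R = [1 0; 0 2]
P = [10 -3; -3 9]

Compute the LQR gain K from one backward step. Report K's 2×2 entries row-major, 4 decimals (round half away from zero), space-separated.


BᵀP = [4.0000 -25.5000; 19.5000 -18.0000]
S = R + BᵀPB = [1 0; 0 2] + [74.5000 44.2500; 44.2500 56.2500] = [75.5000 44.2500; 44.2500 58.2500]
BᵀPA = [33.5000 -27.5000; 57.0000 -27.7500]
K = S⁻¹·BᵀPA = [-0.2340 -0.1533; 1.1563 -0.3600]
A−BK = [0.1486 -0.0367; 0.0325 0.0003]
AᵀP(A−BK) = [2.9300 -0.8476; -0.8476 0.2962]
P' = Q + AᵀP(A−BK) = [4.1800 -3.8476; -3.8476 9.2962]
tr(P') = 13.4762

-0.2340 -0.1533 1.1563 -0.3600


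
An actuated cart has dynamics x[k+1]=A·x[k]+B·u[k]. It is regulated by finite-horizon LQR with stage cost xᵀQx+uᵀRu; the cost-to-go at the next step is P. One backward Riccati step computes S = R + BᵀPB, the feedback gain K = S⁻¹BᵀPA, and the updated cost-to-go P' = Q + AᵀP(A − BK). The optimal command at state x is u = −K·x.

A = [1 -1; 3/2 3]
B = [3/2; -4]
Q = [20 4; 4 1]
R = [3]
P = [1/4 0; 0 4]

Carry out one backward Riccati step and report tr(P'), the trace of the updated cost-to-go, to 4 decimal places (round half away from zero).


23.6022

BᵀP = [0.3750 -16.0000]
S = R + BᵀPB = [3] + [64.5625] = [67.5625]
BᵀPA = [-23.6250 -48.3750]
K = S⁻¹·BᵀPA = [-0.3497 -0.7160]
A−BK = [1.5245 0.0740; 0.1013 0.1360]
AᵀP(A−BK) = [0.9889 0.8344; 0.8344 1.6133]
P' = Q + AᵀP(A−BK) = [20.9889 4.8344; 4.8344 2.6133]
tr(P') = 23.6022


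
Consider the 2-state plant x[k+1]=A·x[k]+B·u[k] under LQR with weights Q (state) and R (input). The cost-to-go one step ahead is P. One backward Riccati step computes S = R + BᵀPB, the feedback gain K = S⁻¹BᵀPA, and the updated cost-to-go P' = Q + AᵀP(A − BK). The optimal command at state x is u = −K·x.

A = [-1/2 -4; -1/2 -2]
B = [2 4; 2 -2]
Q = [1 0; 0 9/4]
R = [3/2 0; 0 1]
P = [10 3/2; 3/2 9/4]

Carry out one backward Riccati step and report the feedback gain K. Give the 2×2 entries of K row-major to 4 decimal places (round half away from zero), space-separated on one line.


BᵀP = [23.0000 7.5000; 37.0000 1.5000]
S = R + BᵀPB = [3/2 0; 0 1] + [61.0000 77.0000; 77.0000 145.0000] = [62.5000 77.0000; 77.0000 146.0000]
BᵀPA = [-15.2500 -107.0000; -19.2500 -151.0000]
K = S⁻¹·BᵀPA = [-0.2329 -1.2500; -0.0090 -0.3750]
A−BK = [0.0019 0.0000; -0.0523 -0.2500]
AᵀP(A−BK) = [0.0873 0.4688; 0.4688 2.6250]
P' = Q + AᵀP(A−BK) = [1.0873 0.4688; 0.4688 4.8750]
tr(P') = 5.9623

-0.2329 -1.2500 -0.0090 -0.3750


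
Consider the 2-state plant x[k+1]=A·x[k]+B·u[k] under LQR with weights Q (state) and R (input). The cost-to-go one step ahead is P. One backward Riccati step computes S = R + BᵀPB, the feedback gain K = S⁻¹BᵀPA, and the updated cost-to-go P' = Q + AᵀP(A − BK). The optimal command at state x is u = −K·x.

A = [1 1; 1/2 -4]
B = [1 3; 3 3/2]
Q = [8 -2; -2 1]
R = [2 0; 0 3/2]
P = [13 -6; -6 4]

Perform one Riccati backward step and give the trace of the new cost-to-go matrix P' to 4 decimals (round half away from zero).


BᵀP = [-5.0000 6.0000; 30.0000 -12.0000]
S = R + BᵀPB = [2 0; 0 3/2] + [13.0000 -6.0000; -6.0000 72.0000] = [15.0000 -6.0000; -6.0000 73.5000]
BᵀPA = [-2.0000 -29.0000; 24.0000 78.0000]
K = S⁻¹·BᵀPA = [-0.0028 -1.5598; 0.3263 0.9339]
A−BK = [0.0239 -0.2419; 0.0190 -0.7215]
AᵀP(A−BK) = [0.1632 0.4669; 0.4669 6.9226]
P' = Q + AᵀP(A−BK) = [8.1632 -1.5331; -1.5331 7.9226]
tr(P') = 16.0858

16.0858


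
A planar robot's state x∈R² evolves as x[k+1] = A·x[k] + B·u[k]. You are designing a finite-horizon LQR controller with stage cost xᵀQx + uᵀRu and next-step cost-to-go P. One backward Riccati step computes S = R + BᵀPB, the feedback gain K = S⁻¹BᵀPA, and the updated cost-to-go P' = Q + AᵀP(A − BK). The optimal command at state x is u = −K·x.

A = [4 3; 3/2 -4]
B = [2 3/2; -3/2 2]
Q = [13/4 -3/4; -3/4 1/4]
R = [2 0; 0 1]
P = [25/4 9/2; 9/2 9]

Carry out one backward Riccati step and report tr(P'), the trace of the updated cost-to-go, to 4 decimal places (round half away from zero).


BᵀP = [5.7500 -4.5000; 18.3750 24.7500]
S = R + BᵀPB = [2 0; 0 1] + [18.2500 -0.3750; -0.3750 77.0625] = [20.2500 -0.3750; -0.3750 78.0625]
BᵀPA = [16.2500 35.2500; 110.6250 -43.8750]
K = S⁻¹·BᵀPA = [0.8288 1.7305; 1.4211 -0.5537]
A−BK = [0.2108 0.3696; -0.0991 -0.2968]
AᵀP(A−BK) = [3.5714 2.3867; 2.3867 6.9552]
P' = Q + AᵀP(A−BK) = [6.8214 1.6367; 1.6367 7.2052]
tr(P') = 14.0265

14.0265


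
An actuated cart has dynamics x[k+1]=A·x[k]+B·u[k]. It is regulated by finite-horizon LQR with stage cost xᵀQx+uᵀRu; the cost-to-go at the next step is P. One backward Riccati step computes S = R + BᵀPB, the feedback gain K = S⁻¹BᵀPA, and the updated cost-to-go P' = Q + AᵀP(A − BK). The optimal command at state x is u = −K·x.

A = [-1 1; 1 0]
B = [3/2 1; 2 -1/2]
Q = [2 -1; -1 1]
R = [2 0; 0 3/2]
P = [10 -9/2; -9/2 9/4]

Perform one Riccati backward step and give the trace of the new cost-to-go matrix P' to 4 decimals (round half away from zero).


BᵀP = [6.0000 -2.2500; 12.2500 -5.6250]
S = R + BᵀPB = [2 0; 0 3/2] + [4.5000 7.1250; 7.1250 15.0625] = [6.5000 7.1250; 7.1250 16.5625]
BᵀPA = [-8.2500 6.0000; -17.8750 12.2500]
K = S⁻¹·BᵀPA = [-0.1631 0.2126; -1.0091 0.6482]
A−BK = [0.2538 0.0330; 0.8218 -0.1011]
AᵀP(A−BK) = [1.8671 -1.1601; -1.1601 0.7844]
P' = Q + AᵀP(A−BK) = [3.8671 -2.1601; -2.1601 1.7844]
tr(P') = 5.6515

5.6515


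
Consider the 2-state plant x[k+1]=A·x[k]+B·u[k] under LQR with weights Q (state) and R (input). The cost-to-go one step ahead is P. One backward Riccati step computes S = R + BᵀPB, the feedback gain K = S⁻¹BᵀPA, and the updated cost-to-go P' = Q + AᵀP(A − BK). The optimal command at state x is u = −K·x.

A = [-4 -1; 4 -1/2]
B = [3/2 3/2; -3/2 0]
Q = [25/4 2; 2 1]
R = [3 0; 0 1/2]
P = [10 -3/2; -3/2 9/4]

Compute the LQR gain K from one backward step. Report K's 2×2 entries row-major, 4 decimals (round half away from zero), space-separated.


-1.6914 0.1429 -1.0971 -0.7640

BᵀP = [17.2500 -5.6250; 15.0000 -2.2500]
S = R + BᵀPB = [3 0; 0 1/2] + [34.3125 25.8750; 25.8750 22.5000] = [37.3125 25.8750; 25.8750 23.0000]
BᵀPA = [-91.5000 -14.4375; -69.0000 -13.8750]
K = S⁻¹·BᵀPA = [-1.6914 0.1429; -1.0971 -0.7640]
A−BK = [0.1829 -0.0683; 1.4629 -0.2857]
AᵀP(A−BK) = [13.5314 -1.1429; -1.1429 0.5248]
P' = Q + AᵀP(A−BK) = [19.7814 0.8571; 0.8571 1.5248]
tr(P') = 21.3063


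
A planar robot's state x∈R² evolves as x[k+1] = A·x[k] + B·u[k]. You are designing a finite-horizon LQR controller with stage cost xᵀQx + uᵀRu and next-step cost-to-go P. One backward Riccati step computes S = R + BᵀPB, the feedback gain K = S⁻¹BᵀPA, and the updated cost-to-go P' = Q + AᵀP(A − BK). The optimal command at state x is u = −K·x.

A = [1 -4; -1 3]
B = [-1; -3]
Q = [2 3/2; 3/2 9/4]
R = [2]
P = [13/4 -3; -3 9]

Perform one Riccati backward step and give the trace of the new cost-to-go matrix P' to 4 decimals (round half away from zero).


82.2976

BᵀP = [5.7500 -24.0000]
S = R + BᵀPB = [2] + [66.2500] = [68.2500]
BᵀPA = [29.7500 -95.0000]
K = S⁻¹·BᵀPA = [0.4359 -1.3919]
A−BK = [1.4359 -5.3919; 0.3077 -1.1758]
AᵀP(A−BK) = [5.2821 -19.5897; -19.5897 72.7656]
P' = Q + AᵀP(A−BK) = [7.2821 -18.0897; -18.0897 75.0156]
tr(P') = 82.2976


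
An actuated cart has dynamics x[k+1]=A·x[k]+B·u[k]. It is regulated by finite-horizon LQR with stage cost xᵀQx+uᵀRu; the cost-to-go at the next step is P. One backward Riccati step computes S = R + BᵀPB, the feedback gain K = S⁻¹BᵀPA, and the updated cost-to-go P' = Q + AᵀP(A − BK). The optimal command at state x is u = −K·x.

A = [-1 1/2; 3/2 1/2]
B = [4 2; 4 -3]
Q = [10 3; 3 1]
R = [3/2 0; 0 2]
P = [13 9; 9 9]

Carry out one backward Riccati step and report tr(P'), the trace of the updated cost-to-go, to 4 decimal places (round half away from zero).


BᵀP = [88.0000 72.0000; -1.0000 -9.0000]
S = R + BᵀPB = [3/2 0; 0 2] + [640.0000 -40.0000; -40.0000 25.0000] = [641.5000 -40.0000; -40.0000 27.0000]
BᵀPA = [20.0000 80.0000; -12.5000 -5.0000]
K = S⁻¹·BᵀPA = [0.0025 0.1247; -0.4592 -0.0005]
A−BK = [-0.0918 0.0022; 0.1122 -0.0001]
AᵀP(A−BK) = [0.4592 0.0005; 0.0005 0.0234]
P' = Q + AᵀP(A−BK) = [10.4592 3.0005; 3.0005 1.0234]
tr(P') = 11.4826

11.4826


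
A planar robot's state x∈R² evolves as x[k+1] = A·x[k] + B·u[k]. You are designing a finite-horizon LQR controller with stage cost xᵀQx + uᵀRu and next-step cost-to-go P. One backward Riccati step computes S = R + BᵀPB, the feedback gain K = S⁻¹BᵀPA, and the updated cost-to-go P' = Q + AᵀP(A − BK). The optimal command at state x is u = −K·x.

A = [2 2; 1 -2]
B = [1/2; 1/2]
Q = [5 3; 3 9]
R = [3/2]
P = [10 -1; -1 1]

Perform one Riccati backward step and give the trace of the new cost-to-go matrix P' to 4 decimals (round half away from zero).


59.8000

BᵀP = [4.5000 0.0000]
S = R + BᵀPB = [3/2] + [2.2500] = [3.7500]
BᵀPA = [9.0000 9.0000]
K = S⁻¹·BᵀPA = [2.4000 2.4000]
A−BK = [0.8000 0.8000; -0.2000 -3.2000]
AᵀP(A−BK) = [15.4000 18.4000; 18.4000 30.4000]
P' = Q + AᵀP(A−BK) = [20.4000 21.4000; 21.4000 39.4000]
tr(P') = 59.8000


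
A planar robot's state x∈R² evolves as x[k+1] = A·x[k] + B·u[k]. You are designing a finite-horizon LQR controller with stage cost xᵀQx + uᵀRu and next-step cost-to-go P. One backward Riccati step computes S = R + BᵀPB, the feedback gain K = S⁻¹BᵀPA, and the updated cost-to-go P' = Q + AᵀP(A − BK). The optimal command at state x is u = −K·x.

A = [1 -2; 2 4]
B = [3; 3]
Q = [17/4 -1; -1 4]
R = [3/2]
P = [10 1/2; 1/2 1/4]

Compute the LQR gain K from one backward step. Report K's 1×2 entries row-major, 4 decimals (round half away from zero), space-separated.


BᵀP = [31.5000 2.2500]
S = R + BᵀPB = [3/2] + [101.2500] = [102.7500]
BᵀPA = [36.0000 -54.0000]
K = S⁻¹·BᵀPA = [0.3504 -0.5255]
A−BK = [-0.0511 -0.4234; 0.9489 5.5766]
AᵀP(A−BK) = [0.3869 0.9197; 0.9197 7.6204]
P' = Q + AᵀP(A−BK) = [4.6369 -0.0803; -0.0803 11.6204]
tr(P') = 16.2573

0.3504 -0.5255


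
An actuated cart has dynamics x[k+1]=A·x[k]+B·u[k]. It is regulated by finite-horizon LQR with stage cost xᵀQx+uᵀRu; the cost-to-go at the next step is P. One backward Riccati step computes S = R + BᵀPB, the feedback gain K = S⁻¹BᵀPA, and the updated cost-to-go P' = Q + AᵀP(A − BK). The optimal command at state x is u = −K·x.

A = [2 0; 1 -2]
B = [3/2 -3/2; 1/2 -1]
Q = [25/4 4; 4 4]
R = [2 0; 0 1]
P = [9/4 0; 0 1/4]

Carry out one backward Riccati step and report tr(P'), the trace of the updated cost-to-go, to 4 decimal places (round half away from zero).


12.2487

BᵀP = [3.3750 0.1250; -3.3750 -0.2500]
S = R + BᵀPB = [2 0; 0 1] + [5.1250 -5.1875; -5.1875 5.3125] = [7.1250 -5.1875; -5.1875 6.3125]
BᵀPA = [6.8750 -0.2500; -7.0000 0.5000]
K = S⁻¹·BᵀPA = [0.3922 0.0562; -0.7866 0.1254]
A−BK = [0.2318 0.1038; 0.0173 -1.9027]
AᵀP(A−BK) = [1.0474 -0.0086; -0.0086 0.9514]
P' = Q + AᵀP(A−BK) = [7.2974 3.9914; 3.9914 4.9514]
tr(P') = 12.2487
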